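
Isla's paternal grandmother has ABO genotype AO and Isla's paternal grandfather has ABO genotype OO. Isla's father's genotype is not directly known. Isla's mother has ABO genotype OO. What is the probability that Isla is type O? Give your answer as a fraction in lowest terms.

3/4

Isla's father's ABO genotype from AO × OO: 1/2 AO, 1/2 OO.
Crossing each possibility with the mother OO and summing P(type O): 1/2·1/2 + 1/2·1 = 3/4.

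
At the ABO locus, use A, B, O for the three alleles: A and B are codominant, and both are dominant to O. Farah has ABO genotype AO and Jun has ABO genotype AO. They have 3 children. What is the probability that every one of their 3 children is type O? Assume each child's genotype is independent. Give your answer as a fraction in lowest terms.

1/64

ABO cross AO × AO → 1/4 O, 3/4 A.
So P(type O) = 1/4 per child.
All 3 independent: (1/4)^3 = 1/64.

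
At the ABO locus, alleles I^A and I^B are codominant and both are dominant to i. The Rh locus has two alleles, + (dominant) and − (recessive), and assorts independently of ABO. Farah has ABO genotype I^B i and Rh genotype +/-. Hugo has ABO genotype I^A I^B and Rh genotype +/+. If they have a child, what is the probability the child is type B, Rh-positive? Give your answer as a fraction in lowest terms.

ABO cross I^B i × I^A I^B → offspring phenotypes: 1/4 A, 1/2 B, 1/4 AB.
Rh cross +/- × +/+ → 1 Rh+.
Independent loci: P(type B, Rh-positive) = 1/2 × 1 = 1/2.

1/2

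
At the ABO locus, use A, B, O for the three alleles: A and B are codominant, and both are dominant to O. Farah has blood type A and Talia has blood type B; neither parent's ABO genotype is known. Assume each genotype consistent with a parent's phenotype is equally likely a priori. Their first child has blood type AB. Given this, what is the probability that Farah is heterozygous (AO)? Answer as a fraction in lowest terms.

1/3

Possible genotypes: Farah ∈ {AA, AO}; Talia ∈ {BB, BO}.
Weight each parental genotype pair by prior × P(type-AB child):
  AA × BB: posterior weight 4/9.
  AA × BO: posterior weight 2/9.
  AO × BB: posterior weight 2/9.
  AO × BO: posterior weight 1/9.
Sum the posterior weight over pairs where Farah is AO: 1/3.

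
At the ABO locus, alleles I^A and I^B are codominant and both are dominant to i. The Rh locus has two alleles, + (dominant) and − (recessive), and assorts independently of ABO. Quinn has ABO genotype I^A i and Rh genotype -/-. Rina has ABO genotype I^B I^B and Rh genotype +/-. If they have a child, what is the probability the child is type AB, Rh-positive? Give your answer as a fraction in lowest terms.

1/4

ABO cross I^A i × I^B I^B → offspring phenotypes: 1/2 B, 1/2 AB.
Rh cross -/- × +/- → 1/2 Rh+, 1/2 Rh-.
Independent loci: P(type AB, Rh-positive) = 1/2 × 1/2 = 1/4.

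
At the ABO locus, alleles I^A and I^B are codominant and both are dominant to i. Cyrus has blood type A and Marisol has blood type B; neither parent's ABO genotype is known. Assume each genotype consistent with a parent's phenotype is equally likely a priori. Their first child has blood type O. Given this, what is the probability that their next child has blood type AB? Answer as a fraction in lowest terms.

1/4

Possible genotypes: Cyrus ∈ {I^A I^A, I^A i}; Marisol ∈ {I^B I^B, I^B i}.
Weight each parental genotype pair by prior × P(type-O child):
  I^A i × I^B i: posterior weight 1; P(next child type AB) = 1/4.
Weighted sum = 1/4.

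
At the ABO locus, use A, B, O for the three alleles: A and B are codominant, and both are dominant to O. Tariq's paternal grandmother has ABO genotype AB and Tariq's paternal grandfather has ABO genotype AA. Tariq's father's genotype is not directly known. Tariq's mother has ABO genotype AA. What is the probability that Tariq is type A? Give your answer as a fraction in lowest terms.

Tariq's father's ABO genotype from AB × AA: 1/2 AA, 1/2 AB.
Crossing each possibility with the mother AA and summing P(type A): 1/2·1 + 1/2·1/2 = 3/4.

3/4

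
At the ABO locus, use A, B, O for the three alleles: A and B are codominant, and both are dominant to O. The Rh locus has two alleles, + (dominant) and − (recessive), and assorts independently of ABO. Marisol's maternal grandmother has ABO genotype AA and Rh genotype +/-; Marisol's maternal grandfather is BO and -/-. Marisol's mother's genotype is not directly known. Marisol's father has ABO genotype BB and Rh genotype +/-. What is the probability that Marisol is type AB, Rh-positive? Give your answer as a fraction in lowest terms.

5/16

Marisol's mother's ABO genotype from AA × BO: 1/2 AB, 1/2 AO.
Crossing each possibility with the father BB and summing P(type AB): 1/2·1/2 + 1/2·1/2 = 1/2.
Similarly for Rh via the mother's Rh distribution: P(Rh+) = 5/8.
Independent loci: 1/2 × 5/8 = 5/16.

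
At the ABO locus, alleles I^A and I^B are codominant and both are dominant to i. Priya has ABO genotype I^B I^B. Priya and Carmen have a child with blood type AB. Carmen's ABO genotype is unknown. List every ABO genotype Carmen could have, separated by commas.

For each candidate genotype of Carmen, check whether crossing it with I^B I^B can produce every observed child phenotype.
  I^A I^A → possible child types {AB} ✓
  I^A I^B → possible child types {B, AB} ✓
  I^A i → possible child types {B, AB} ✓
  I^B I^B → possible child types {B} ✗
  I^B i → possible child types {B} ✗
  i i → possible child types {B} ✗

I^A I^A, I^A I^B, I^A i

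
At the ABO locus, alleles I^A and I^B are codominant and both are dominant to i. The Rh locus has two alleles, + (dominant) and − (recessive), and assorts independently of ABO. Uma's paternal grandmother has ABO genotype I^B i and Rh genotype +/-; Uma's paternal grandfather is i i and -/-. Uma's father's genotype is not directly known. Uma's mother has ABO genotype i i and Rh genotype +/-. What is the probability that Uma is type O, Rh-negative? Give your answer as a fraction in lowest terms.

9/32

Uma's father's ABO genotype from I^B i × i i: 1/2 I^B i, 1/2 i i.
Crossing each possibility with the mother i i and summing P(type O): 1/2·1/2 + 1/2·1 = 3/4.
Similarly for Rh via the father's Rh distribution: P(Rh-) = 3/8.
Independent loci: 3/4 × 3/8 = 9/32.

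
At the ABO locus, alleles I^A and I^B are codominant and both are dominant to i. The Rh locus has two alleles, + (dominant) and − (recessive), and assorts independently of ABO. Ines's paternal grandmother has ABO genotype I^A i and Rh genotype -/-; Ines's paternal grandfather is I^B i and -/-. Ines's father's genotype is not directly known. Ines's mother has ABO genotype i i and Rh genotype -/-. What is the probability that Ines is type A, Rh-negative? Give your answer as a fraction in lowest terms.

1/4

Ines's father's ABO genotype from I^A i × I^B i: 1/4 I^A I^B, 1/4 I^A i, 1/4 I^B i, 1/4 i i.
Crossing each possibility with the mother i i and summing P(type A): 1/4·1/2 + 1/4·1/2 + 1/4·0 + 1/4·0 = 1/4.
Similarly for Rh via the father's Rh distribution: P(Rh-) = 1.
Independent loci: 1/4 × 1 = 1/4.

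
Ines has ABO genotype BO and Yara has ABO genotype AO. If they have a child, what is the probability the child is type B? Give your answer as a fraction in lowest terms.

ABO cross BO × AO → offspring phenotypes: 1/4 O, 1/4 A, 1/4 B, 1/4 AB.
So P(type B) = 1/4.

1/4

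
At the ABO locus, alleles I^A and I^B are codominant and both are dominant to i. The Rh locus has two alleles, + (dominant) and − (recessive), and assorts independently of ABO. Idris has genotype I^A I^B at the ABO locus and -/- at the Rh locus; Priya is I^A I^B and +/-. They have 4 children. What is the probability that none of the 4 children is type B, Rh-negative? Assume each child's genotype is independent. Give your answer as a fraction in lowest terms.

2401/4096

ABO cross I^A I^B × I^A I^B → 1/4 A, 1/4 B, 1/2 AB.
Rh cross -/- × +/- → 1/2 Rh+, 1/2 Rh-; so P(type B, Rh-negative) = 1/4 × 1/2 = 1/8 per child.
P(not type B, Rh-negative) = 7/8 for one child; (7/8)^4 = 2401/4096.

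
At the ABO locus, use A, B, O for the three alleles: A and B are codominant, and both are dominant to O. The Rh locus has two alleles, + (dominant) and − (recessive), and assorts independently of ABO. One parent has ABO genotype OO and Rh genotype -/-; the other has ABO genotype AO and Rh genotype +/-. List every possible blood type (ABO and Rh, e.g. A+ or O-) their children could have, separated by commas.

O+, O-, A+, A-

Gametes from OO × AO give offspring ABO genotypes AO, OO, i.e. phenotypes O, A.
Rh cross -/- × +/- → phenotypes Rh+, Rh-.
Combining independently: O+, O-, A+, A-.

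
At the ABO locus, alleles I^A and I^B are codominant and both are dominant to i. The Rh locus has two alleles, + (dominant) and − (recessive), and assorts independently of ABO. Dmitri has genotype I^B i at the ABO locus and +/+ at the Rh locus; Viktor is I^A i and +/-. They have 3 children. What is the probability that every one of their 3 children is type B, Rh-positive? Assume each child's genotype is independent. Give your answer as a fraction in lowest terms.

1/64

ABO cross I^B i × I^A i → 1/4 O, 1/4 A, 1/4 B, 1/4 AB.
Rh cross +/+ × +/- → 1 Rh+; so P(type B, Rh-positive) = 1/4 × 1 = 1/4 per child.
All 3 independent: (1/4)^3 = 1/64.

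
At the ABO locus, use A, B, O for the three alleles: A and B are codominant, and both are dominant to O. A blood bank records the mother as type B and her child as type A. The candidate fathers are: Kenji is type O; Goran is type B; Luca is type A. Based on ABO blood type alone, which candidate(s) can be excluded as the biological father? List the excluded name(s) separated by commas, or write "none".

A candidate is excluded only if no genotype consistent with his phenotype could produce a type A child with a type B mother.
Kenji (type O): no genotype consistent with that phenotype can produce a type-A child with a type-B mother.
Goran (type B): no genotype consistent with that phenotype can produce a type-A child with a type-B mother.

Kenji, Goran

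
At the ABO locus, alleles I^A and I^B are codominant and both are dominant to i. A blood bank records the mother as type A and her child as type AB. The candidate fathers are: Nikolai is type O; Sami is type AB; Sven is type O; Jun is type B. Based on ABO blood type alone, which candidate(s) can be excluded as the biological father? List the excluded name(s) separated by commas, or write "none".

A candidate is excluded only if no genotype consistent with his phenotype could produce a type AB child with a type A mother.
Nikolai (type O): no genotype consistent with that phenotype can produce a type-AB child with a type-A mother.
Sven (type O): no genotype consistent with that phenotype can produce a type-AB child with a type-A mother.

Nikolai, Sven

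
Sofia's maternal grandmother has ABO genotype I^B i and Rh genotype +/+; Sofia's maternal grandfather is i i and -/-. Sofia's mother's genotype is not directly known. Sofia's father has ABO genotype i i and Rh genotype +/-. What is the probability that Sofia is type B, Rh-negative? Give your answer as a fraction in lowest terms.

Sofia's mother's ABO genotype from I^B i × i i: 1/2 I^B i, 1/2 i i.
Crossing each possibility with the father i i and summing P(type B): 1/2·1/2 + 1/2·0 = 1/4.
Similarly for Rh via the mother's Rh distribution: P(Rh-) = 1/4.
Independent loci: 1/4 × 1/4 = 1/16.

1/16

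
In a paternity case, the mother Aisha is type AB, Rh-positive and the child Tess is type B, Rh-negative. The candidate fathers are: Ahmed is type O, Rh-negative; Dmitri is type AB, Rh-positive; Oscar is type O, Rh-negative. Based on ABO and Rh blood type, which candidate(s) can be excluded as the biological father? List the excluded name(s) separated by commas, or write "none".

none

A candidate is excluded only if no genotype consistent with his phenotype could produce a type B, Rh-negative child with a type AB, Rh-positive mother.
Every candidate has at least one consistent genotype combination, so none can be excluded.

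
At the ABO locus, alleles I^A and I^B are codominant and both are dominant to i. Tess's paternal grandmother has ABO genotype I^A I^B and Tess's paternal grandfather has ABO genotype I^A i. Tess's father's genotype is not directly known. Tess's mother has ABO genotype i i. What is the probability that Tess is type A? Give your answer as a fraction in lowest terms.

1/2

Tess's father's ABO genotype from I^A I^B × I^A i: 1/4 I^A I^A, 1/4 I^A I^B, 1/4 I^A i, 1/4 I^B i.
Crossing each possibility with the mother i i and summing P(type A): 1/4·1 + 1/4·1/2 + 1/4·1/2 + 1/4·0 = 1/2.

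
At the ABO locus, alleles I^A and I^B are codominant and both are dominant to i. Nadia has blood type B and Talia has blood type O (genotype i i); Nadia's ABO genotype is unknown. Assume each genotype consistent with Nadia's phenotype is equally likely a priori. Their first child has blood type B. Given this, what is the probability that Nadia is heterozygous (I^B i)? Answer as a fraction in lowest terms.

Possible genotypes: Nadia ∈ {I^B I^B, I^B i}; Talia ∈ {i i}.
Weight each parental genotype pair by prior × P(type-B child):
  I^B I^B × i i: posterior weight 2/3.
  I^B i × i i: posterior weight 1/3.
Sum the posterior weight over pairs where Nadia is I^B i: 1/3.

1/3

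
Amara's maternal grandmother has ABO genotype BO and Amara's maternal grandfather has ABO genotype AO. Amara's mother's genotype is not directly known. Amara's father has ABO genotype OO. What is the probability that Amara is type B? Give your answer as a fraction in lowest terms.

1/4

Amara's mother's ABO genotype from BO × AO: 1/4 AB, 1/4 AO, 1/4 BO, 1/4 OO.
Crossing each possibility with the father OO and summing P(type B): 1/4·1/2 + 1/4·0 + 1/4·1/2 + 1/4·0 = 1/4.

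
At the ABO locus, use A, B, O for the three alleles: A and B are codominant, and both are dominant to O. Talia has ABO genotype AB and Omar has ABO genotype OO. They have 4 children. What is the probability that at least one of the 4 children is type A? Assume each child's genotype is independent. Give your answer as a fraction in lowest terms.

ABO cross AB × OO → 1/2 A, 1/2 B.
So P(type A) = 1/2 per child.
P(none) = (1/2)^4 = 1/16; P(at least one) = 1 − 1/16 = 15/16.

15/16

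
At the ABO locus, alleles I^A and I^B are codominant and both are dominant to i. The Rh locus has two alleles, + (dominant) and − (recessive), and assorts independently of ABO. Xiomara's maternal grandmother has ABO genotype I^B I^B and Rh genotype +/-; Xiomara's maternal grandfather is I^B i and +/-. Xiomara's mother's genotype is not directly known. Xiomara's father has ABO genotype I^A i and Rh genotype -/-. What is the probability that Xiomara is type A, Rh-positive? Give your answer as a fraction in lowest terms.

Xiomara's mother's ABO genotype from I^B I^B × I^B i: 1/2 I^B I^B, 1/2 I^B i.
Crossing each possibility with the father I^A i and summing P(type A): 1/2·0 + 1/2·1/4 = 1/8.
Similarly for Rh via the mother's Rh distribution: P(Rh+) = 1/2.
Independent loci: 1/8 × 1/2 = 1/16.

1/16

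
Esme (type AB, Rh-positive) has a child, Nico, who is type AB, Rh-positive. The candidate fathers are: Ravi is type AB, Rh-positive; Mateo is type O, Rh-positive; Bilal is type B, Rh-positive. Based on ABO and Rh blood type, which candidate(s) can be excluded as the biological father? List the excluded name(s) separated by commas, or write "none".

Mateo

A candidate is excluded only if no genotype consistent with his phenotype could produce a type AB, Rh-positive child with a type AB, Rh-positive mother.
Mateo (type O, Rh+): no genotype consistent with that phenotype can produce a type-AB Rh+ child with a type-AB mother.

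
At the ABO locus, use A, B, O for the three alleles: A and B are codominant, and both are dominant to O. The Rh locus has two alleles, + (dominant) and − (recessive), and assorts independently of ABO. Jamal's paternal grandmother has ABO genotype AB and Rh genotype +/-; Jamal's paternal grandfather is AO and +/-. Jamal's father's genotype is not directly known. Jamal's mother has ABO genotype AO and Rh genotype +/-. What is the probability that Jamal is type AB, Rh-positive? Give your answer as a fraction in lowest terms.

Jamal's father's ABO genotype from AB × AO: 1/4 AA, 1/4 AB, 1/4 AO, 1/4 BO.
Crossing each possibility with the mother AO and summing P(type AB): 1/4·0 + 1/4·1/4 + 1/4·0 + 1/4·1/4 = 1/8.
Similarly for Rh via the father's Rh distribution: P(Rh+) = 3/4.
Independent loci: 1/8 × 3/4 = 3/32.

3/32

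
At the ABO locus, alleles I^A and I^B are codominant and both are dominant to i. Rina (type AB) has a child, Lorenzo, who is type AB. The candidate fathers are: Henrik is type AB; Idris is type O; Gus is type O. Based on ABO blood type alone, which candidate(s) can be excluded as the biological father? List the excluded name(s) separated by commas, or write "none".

Idris, Gus

A candidate is excluded only if no genotype consistent with his phenotype could produce a type AB child with a type AB mother.
Idris (type O): no genotype consistent with that phenotype can produce a type-AB child with a type-AB mother.
Gus (type O): no genotype consistent with that phenotype can produce a type-AB child with a type-AB mother.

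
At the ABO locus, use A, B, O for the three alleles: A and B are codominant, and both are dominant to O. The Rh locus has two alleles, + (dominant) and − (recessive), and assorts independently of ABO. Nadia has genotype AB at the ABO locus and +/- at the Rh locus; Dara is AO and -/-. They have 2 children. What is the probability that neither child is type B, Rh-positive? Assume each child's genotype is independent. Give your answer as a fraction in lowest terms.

49/64

ABO cross AB × AO → 1/2 A, 1/4 B, 1/4 AB.
Rh cross +/- × -/- → 1/2 Rh+, 1/2 Rh-; so P(type B, Rh-positive) = 1/4 × 1/2 = 1/8 per child.
P(not type B, Rh-positive) = 7/8 for one child; (7/8)^2 = 49/64.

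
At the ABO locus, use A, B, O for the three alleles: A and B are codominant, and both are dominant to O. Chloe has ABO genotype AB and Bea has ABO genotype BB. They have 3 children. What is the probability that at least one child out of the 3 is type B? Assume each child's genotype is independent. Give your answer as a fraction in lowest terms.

ABO cross AB × BB → 1/2 B, 1/2 AB.
So P(type B) = 1/2 per child.
P(none) = (1/2)^3 = 1/8; P(at least one) = 1 − 1/8 = 7/8.

7/8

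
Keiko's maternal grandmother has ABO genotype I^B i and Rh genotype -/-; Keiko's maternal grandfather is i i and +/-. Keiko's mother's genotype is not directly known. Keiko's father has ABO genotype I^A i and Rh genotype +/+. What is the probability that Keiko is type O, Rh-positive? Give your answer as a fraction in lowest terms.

Keiko's mother's ABO genotype from I^B i × i i: 1/2 I^B i, 1/2 i i.
Crossing each possibility with the father I^A i and summing P(type O): 1/2·1/4 + 1/2·1/2 = 3/8.
Similarly for Rh via the mother's Rh distribution: P(Rh+) = 1.
Independent loci: 3/8 × 1 = 3/8.

3/8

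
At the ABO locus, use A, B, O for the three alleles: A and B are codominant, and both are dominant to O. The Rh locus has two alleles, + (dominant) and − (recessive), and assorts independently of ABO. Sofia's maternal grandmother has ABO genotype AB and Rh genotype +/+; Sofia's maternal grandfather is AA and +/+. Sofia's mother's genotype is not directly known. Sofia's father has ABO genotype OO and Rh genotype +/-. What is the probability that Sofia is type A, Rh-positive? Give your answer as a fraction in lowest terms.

3/4

Sofia's mother's ABO genotype from AB × AA: 1/2 AA, 1/2 AB.
Crossing each possibility with the father OO and summing P(type A): 1/2·1 + 1/2·1/2 = 3/4.
Similarly for Rh via the mother's Rh distribution: P(Rh+) = 1.
Independent loci: 3/4 × 1 = 3/4.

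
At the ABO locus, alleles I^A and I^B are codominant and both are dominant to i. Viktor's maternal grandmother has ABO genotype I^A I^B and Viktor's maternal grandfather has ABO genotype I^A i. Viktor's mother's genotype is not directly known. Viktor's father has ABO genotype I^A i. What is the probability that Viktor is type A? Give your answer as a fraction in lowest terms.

5/8

Viktor's mother's ABO genotype from I^A I^B × I^A i: 1/4 I^A I^A, 1/4 I^A I^B, 1/4 I^A i, 1/4 I^B i.
Crossing each possibility with the father I^A i and summing P(type A): 1/4·1 + 1/4·1/2 + 1/4·3/4 + 1/4·1/4 = 5/8.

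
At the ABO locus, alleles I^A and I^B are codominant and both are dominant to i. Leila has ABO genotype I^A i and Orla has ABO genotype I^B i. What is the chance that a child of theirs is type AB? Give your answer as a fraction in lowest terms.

1/4

ABO cross I^A i × I^B i → offspring phenotypes: 1/4 O, 1/4 A, 1/4 B, 1/4 AB.
So P(type AB) = 1/4.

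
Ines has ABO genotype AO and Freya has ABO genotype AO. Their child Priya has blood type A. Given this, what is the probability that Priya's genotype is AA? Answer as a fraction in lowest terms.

Cross AO × AO → 1/4 AA, 1/2 AO, 1/4 OO.
Type-A genotypes among offspring: AA (1/4), AO (1/2); total 3/4.
P(AA | type A) = (1/4) / (3/4) = 1/3.

1/3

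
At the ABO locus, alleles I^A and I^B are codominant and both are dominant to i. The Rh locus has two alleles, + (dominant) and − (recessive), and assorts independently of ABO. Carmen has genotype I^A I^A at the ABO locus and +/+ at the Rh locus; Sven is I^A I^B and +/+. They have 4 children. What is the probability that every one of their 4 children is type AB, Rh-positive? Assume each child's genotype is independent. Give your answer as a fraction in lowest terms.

ABO cross I^A I^A × I^A I^B → 1/2 A, 1/2 AB.
Rh cross +/+ × +/+ → 1 Rh+; so P(type AB, Rh-positive) = 1/2 × 1 = 1/2 per child.
All 4 independent: (1/2)^4 = 1/16.

1/16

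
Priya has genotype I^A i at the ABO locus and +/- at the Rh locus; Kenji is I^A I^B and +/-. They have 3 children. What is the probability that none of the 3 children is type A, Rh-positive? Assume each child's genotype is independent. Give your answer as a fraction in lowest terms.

ABO cross I^A i × I^A I^B → 1/2 A, 1/4 B, 1/4 AB.
Rh cross +/- × +/- → 3/4 Rh+, 1/4 Rh-; so P(type A, Rh-positive) = 1/2 × 3/4 = 3/8 per child.
P(not type A, Rh-positive) = 5/8 for one child; (5/8)^3 = 125/512.

125/512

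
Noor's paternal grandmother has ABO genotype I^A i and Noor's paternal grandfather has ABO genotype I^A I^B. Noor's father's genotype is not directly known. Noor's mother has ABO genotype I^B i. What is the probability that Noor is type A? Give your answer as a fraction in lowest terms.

1/4

Noor's father's ABO genotype from I^A i × I^A I^B: 1/4 I^A I^A, 1/4 I^A I^B, 1/4 I^A i, 1/4 I^B i.
Crossing each possibility with the mother I^B i and summing P(type A): 1/4·1/2 + 1/4·1/4 + 1/4·1/4 + 1/4·0 = 1/4.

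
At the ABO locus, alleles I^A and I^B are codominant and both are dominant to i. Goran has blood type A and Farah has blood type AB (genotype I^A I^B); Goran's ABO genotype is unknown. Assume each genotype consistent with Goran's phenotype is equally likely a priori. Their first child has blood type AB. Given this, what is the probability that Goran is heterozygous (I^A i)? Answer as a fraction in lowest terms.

Possible genotypes: Goran ∈ {I^A I^A, I^A i}; Farah ∈ {I^A I^B}.
Weight each parental genotype pair by prior × P(type-AB child):
  I^A I^A × I^A I^B: posterior weight 2/3.
  I^A i × I^A I^B: posterior weight 1/3.
Sum the posterior weight over pairs where Goran is I^A i: 1/3.

1/3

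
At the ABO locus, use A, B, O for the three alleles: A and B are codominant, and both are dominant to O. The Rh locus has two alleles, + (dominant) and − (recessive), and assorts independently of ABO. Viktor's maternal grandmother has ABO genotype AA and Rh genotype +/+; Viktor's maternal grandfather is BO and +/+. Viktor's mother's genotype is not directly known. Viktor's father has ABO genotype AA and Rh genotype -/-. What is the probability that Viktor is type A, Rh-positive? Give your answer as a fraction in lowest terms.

3/4

Viktor's mother's ABO genotype from AA × BO: 1/2 AB, 1/2 AO.
Crossing each possibility with the father AA and summing P(type A): 1/2·1/2 + 1/2·1 = 3/4.
Similarly for Rh via the mother's Rh distribution: P(Rh+) = 1.
Independent loci: 3/4 × 1 = 3/4.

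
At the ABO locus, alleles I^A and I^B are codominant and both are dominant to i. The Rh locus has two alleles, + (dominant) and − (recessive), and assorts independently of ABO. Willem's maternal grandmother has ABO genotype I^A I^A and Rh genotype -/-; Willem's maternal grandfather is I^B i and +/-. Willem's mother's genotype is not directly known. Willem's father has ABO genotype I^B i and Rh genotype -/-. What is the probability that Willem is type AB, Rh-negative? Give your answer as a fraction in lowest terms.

3/16

Willem's mother's ABO genotype from I^A I^A × I^B i: 1/2 I^A I^B, 1/2 I^A i.
Crossing each possibility with the father I^B i and summing P(type AB): 1/2·1/4 + 1/2·1/4 = 1/4.
Similarly for Rh via the mother's Rh distribution: P(Rh-) = 3/4.
Independent loci: 1/4 × 3/4 = 3/16.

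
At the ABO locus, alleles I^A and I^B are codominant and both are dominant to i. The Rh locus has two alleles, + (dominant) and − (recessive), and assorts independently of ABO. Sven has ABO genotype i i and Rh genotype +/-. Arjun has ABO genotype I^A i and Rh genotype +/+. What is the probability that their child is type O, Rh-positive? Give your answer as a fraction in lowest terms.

1/2

ABO cross i i × I^A i → offspring phenotypes: 1/2 O, 1/2 A.
Rh cross +/- × +/+ → 1 Rh+.
Independent loci: P(type O, Rh-positive) = 1/2 × 1 = 1/2.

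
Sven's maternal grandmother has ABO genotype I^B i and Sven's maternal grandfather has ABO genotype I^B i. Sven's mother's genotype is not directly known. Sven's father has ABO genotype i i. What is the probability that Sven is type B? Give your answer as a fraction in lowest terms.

1/2

Sven's mother's ABO genotype from I^B i × I^B i: 1/4 I^B I^B, 1/2 I^B i, 1/4 i i.
Crossing each possibility with the father i i and summing P(type B): 1/4·1 + 1/2·1/2 + 1/4·0 = 1/2.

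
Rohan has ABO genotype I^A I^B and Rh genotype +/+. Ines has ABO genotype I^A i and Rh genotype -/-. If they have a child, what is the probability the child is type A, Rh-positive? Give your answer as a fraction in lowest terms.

1/2

ABO cross I^A I^B × I^A i → offspring phenotypes: 1/2 A, 1/4 B, 1/4 AB.
Rh cross +/+ × -/- → 1 Rh+.
Independent loci: P(type A, Rh-positive) = 1/2 × 1 = 1/2.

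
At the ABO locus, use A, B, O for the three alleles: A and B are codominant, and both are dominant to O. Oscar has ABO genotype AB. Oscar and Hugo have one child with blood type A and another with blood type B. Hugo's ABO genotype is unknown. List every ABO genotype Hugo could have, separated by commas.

AB, AO, BO, OO

For each candidate genotype of Hugo, check whether crossing it with AB can produce every observed child phenotype.
  AA → possible child types {A, AB} ✗
  AB → possible child types {A, B, AB} ✓
  AO → possible child types {A, B, AB} ✓
  BB → possible child types {B, AB} ✗
  BO → possible child types {A, B, AB} ✓
  OO → possible child types {A, B} ✓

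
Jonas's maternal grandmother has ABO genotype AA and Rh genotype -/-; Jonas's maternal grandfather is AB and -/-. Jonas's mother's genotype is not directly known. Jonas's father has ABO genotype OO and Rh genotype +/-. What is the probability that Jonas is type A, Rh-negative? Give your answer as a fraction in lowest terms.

Jonas's mother's ABO genotype from AA × AB: 1/2 AA, 1/2 AB.
Crossing each possibility with the father OO and summing P(type A): 1/2·1 + 1/2·1/2 = 3/4.
Similarly for Rh via the mother's Rh distribution: P(Rh-) = 1/2.
Independent loci: 3/4 × 1/2 = 3/8.

3/8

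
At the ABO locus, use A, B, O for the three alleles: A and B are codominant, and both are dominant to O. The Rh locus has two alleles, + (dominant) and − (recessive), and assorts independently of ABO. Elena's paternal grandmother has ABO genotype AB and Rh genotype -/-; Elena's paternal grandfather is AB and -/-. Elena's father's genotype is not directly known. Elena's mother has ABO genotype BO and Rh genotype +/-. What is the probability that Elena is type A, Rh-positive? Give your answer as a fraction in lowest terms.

Elena's father's ABO genotype from AB × AB: 1/4 AA, 1/2 AB, 1/4 BB.
Crossing each possibility with the mother BO and summing P(type A): 1/4·1/2 + 1/2·1/4 + 1/4·0 = 1/4.
Similarly for Rh via the father's Rh distribution: P(Rh+) = 1/2.
Independent loci: 1/4 × 1/2 = 1/8.

1/8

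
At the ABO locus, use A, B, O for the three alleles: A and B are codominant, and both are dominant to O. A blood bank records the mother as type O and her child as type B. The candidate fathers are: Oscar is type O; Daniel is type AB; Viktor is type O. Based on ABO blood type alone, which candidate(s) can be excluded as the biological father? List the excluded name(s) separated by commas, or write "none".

Oscar, Viktor

A candidate is excluded only if no genotype consistent with his phenotype could produce a type B child with a type O mother.
Oscar (type O): no genotype consistent with that phenotype can produce a type-B child with a type-O mother.
Viktor (type O): no genotype consistent with that phenotype can produce a type-B child with a type-O mother.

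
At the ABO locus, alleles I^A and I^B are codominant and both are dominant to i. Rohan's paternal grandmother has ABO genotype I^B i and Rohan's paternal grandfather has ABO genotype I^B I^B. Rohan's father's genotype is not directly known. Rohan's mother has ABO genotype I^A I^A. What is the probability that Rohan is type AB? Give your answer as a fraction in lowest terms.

3/4

Rohan's father's ABO genotype from I^B i × I^B I^B: 1/2 I^B I^B, 1/2 I^B i.
Crossing each possibility with the mother I^A I^A and summing P(type AB): 1/2·1 + 1/2·1/2 = 3/4.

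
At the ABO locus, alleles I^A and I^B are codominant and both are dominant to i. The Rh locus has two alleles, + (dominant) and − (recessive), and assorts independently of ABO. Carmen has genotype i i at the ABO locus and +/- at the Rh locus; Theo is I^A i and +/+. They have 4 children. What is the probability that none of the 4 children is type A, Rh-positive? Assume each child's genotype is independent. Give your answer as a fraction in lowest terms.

1/16

ABO cross i i × I^A i → 1/2 O, 1/2 A.
Rh cross +/- × +/+ → 1 Rh+; so P(type A, Rh-positive) = 1/2 × 1 = 1/2 per child.
P(not type A, Rh-positive) = 1/2 for one child; (1/2)^4 = 1/16.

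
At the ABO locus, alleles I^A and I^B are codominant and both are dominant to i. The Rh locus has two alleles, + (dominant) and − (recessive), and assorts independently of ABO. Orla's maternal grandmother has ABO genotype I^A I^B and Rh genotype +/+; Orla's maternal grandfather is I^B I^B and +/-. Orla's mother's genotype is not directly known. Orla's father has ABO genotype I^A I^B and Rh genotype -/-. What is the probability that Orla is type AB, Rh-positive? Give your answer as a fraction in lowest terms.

Orla's mother's ABO genotype from I^A I^B × I^B I^B: 1/2 I^A I^B, 1/2 I^B I^B.
Crossing each possibility with the father I^A I^B and summing P(type AB): 1/2·1/2 + 1/2·1/2 = 1/2.
Similarly for Rh via the mother's Rh distribution: P(Rh+) = 3/4.
Independent loci: 1/2 × 3/4 = 3/8.

3/8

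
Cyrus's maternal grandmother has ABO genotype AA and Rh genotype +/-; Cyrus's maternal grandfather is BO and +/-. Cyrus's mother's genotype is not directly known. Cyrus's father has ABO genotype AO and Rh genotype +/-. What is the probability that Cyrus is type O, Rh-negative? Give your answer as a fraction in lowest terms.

Cyrus's mother's ABO genotype from AA × BO: 1/2 AB, 1/2 AO.
Crossing each possibility with the father AO and summing P(type O): 1/2·0 + 1/2·1/4 = 1/8.
Similarly for Rh via the mother's Rh distribution: P(Rh-) = 1/4.
Independent loci: 1/8 × 1/4 = 1/32.

1/32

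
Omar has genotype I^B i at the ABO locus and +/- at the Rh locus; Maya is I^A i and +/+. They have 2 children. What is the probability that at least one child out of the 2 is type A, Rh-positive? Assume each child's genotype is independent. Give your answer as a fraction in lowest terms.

7/16

ABO cross I^B i × I^A i → 1/4 O, 1/4 A, 1/4 B, 1/4 AB.
Rh cross +/- × +/+ → 1 Rh+; so P(type A, Rh-positive) = 1/4 × 1 = 1/4 per child.
P(none) = (3/4)^2 = 9/16; P(at least one) = 1 − 9/16 = 7/16.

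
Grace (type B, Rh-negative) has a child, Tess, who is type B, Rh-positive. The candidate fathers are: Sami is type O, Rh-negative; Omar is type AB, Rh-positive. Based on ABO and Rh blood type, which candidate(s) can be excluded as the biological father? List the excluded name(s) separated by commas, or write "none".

Sami

A candidate is excluded only if no genotype consistent with his phenotype could produce a type B, Rh-positive child with a type B, Rh-negative mother.
Sami (type O, Rh-): no genotype consistent with that phenotype can produce a type-B Rh+ child with a type-B mother.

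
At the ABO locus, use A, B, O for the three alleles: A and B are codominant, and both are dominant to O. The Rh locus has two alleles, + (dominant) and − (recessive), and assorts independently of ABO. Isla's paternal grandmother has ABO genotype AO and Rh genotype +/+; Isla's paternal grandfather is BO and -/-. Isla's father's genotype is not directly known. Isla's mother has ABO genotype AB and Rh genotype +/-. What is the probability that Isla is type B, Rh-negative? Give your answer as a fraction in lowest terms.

3/32

Isla's father's ABO genotype from AO × BO: 1/4 AB, 1/4 AO, 1/4 BO, 1/4 OO.
Crossing each possibility with the mother AB and summing P(type B): 1/4·1/4 + 1/4·1/4 + 1/4·1/2 + 1/4·1/2 = 3/8.
Similarly for Rh via the father's Rh distribution: P(Rh-) = 1/4.
Independent loci: 3/8 × 1/4 = 3/32.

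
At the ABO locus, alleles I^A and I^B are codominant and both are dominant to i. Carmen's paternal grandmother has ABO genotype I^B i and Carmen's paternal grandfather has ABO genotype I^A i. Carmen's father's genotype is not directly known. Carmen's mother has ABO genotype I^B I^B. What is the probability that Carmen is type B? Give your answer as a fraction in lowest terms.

Carmen's father's ABO genotype from I^B i × I^A i: 1/4 I^A I^B, 1/4 I^A i, 1/4 I^B i, 1/4 i i.
Crossing each possibility with the mother I^B I^B and summing P(type B): 1/4·1/2 + 1/4·1/2 + 1/4·1 + 1/4·1 = 3/4.

3/4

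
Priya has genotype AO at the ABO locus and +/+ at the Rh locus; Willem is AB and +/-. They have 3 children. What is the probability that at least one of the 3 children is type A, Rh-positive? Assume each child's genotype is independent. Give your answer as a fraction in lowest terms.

7/8

ABO cross AO × AB → 1/2 A, 1/4 B, 1/4 AB.
Rh cross +/+ × +/- → 1 Rh+; so P(type A, Rh-positive) = 1/2 × 1 = 1/2 per child.
P(none) = (1/2)^3 = 1/8; P(at least one) = 1 − 1/8 = 7/8.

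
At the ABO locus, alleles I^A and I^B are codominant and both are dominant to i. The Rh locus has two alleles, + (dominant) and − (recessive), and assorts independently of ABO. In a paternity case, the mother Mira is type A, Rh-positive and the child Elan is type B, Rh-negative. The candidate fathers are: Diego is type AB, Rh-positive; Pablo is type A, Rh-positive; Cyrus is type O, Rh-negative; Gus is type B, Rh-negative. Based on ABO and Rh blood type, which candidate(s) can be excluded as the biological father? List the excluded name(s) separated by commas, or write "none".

A candidate is excluded only if no genotype consistent with his phenotype could produce a type B, Rh-negative child with a type A, Rh-positive mother.
Pablo (type A, Rh+): no genotype consistent with that phenotype can produce a type-B Rh- child with a type-A mother.
Cyrus (type O, Rh-): no genotype consistent with that phenotype can produce a type-B Rh- child with a type-A mother.

Pablo, Cyrus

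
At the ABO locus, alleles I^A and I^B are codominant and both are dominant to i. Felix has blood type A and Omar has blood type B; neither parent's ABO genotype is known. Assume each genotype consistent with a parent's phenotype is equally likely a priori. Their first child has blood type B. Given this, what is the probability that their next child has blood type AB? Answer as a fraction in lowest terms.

Possible genotypes: Felix ∈ {I^A I^A, I^A i}; Omar ∈ {I^B I^B, I^B i}.
Weight each parental genotype pair by prior × P(type-B child):
  I^A i × I^B I^B: posterior weight 2/3; P(next child type AB) = 1/2.
  I^A i × I^B i: posterior weight 1/3; P(next child type AB) = 1/4.
Weighted sum = 5/12.

5/12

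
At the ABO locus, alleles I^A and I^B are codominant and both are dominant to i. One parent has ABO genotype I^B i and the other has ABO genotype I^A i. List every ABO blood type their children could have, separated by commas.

Gametes from I^B i × I^A i give offspring ABO genotypes I^A I^B, I^A i, I^B i, i i, i.e. phenotypes O, A, B, AB.

O, A, B, AB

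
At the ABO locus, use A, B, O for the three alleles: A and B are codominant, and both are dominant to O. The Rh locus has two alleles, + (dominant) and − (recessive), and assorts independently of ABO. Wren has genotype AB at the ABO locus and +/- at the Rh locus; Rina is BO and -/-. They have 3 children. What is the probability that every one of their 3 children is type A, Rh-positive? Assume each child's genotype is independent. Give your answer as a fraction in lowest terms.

1/512

ABO cross AB × BO → 1/4 A, 1/2 B, 1/4 AB.
Rh cross +/- × -/- → 1/2 Rh+, 1/2 Rh-; so P(type A, Rh-positive) = 1/4 × 1/2 = 1/8 per child.
All 3 independent: (1/8)^3 = 1/512.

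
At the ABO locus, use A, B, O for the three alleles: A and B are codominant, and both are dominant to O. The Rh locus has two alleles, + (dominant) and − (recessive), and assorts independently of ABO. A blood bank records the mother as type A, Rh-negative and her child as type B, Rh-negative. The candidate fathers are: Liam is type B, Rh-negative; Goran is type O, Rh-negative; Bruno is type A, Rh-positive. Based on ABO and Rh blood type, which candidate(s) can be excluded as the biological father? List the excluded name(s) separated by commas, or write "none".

Goran, Bruno

A candidate is excluded only if no genotype consistent with his phenotype could produce a type B, Rh-negative child with a type A, Rh-negative mother.
Goran (type O, Rh-): no genotype consistent with that phenotype can produce a type-B Rh- child with a type-A mother.
Bruno (type A, Rh+): no genotype consistent with that phenotype can produce a type-B Rh- child with a type-A mother.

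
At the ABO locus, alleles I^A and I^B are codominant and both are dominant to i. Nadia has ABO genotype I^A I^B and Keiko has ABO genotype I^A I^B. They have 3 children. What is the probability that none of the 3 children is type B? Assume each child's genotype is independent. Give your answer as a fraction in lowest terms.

27/64

ABO cross I^A I^B × I^A I^B → 1/4 A, 1/4 B, 1/2 AB.
So P(type B) = 1/4 per child.
P(not type B) = 3/4 for one child; (3/4)^3 = 27/64.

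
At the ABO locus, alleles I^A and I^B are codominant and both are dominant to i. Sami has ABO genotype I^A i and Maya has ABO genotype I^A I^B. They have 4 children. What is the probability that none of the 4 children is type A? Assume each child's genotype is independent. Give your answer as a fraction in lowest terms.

ABO cross I^A i × I^A I^B → 1/2 A, 1/4 B, 1/4 AB.
So P(type A) = 1/2 per child.
P(not type A) = 1/2 for one child; (1/2)^4 = 1/16.

1/16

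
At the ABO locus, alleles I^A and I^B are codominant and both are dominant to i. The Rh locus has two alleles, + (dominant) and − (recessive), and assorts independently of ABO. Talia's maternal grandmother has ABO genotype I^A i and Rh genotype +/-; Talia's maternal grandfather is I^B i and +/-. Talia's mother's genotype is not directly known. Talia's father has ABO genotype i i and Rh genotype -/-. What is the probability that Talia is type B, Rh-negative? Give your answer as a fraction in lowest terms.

1/8

Talia's mother's ABO genotype from I^A i × I^B i: 1/4 I^A I^B, 1/4 I^A i, 1/4 I^B i, 1/4 i i.
Crossing each possibility with the father i i and summing P(type B): 1/4·1/2 + 1/4·0 + 1/4·1/2 + 1/4·0 = 1/4.
Similarly for Rh via the mother's Rh distribution: P(Rh-) = 1/2.
Independent loci: 1/4 × 1/2 = 1/8.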